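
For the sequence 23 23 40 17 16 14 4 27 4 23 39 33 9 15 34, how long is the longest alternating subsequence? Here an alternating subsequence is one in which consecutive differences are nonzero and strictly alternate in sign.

8

Track the best alternating length ending on an up-step vs a down-step at each position: up/down = 1/1, 1/1, 2/1, 1/3, 1/3, 1/3, 1/3, 4/3, 1/5, 6/5, 6/3, 6/7, 6/7, 8/7, 8/7.
The maximum over both is 8; one such subsequence is 23, 40, 17, 27, 4, 23, 9, 15.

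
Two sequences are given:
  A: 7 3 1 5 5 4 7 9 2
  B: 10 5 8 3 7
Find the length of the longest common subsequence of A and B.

A longest common subsequence is 3, 7 (length 2); the LCS DP confirms no longer common subsequence exists.

2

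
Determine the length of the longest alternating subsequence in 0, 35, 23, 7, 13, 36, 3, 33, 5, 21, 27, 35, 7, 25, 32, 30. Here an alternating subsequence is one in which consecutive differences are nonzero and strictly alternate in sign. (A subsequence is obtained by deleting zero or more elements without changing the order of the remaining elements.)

A longest alternating subsequence is 0, 35, 7, 13, 3, 33, 5, 21, 7, 32, 30 (positions 1,2,4,5,7,8,9,10,13,15,16); its 10 consecutive differences strictly alternate in sign, and length 11 is optimal.

11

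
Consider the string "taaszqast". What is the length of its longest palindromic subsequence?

5

Using dp[i][j] = 2 + dp[i+1][j−1] if the ends match, else max(dp[i+1][j], dp[i][j−1]):
dp[1][9] = 5. A witness is tsast at positions 1,4,7,8,9.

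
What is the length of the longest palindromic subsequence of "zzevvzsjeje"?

Using dp[i][j] = 2 + dp[i+1][j−1] if the ends match, else max(dp[i+1][j], dp[i][j−1]):
dp[1][11] = 5. A witness is ejeje at positions 3,8,9,10,11.

5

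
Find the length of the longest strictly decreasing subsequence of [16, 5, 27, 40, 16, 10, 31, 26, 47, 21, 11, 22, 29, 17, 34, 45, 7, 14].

One longest decreasing subsequence is 40, 31, 26, 21, 11, 7 (positions 4,7,8,10,11,17), of length 6; no longer one exists.

6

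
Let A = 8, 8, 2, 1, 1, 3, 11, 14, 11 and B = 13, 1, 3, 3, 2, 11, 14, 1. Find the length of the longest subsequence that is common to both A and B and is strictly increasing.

A longest common strictly increasing subsequence is 1, 3, 11, 14 (length 4); it appears in order in both A and B, and no longer such subsequence exists.

4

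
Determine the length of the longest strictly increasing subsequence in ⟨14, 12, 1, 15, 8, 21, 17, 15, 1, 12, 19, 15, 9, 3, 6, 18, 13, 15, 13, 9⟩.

Scanning left to right, the best length ending at each element is: 14→1, 12→1, 1→1, 15→2, 8→2, 21→3, 17→3, 15→3, 1→1, 12→3, 19→4, 15→4, 9→3, 3→2, 6→3, 18→5, 13→4, 15→5, 13→4, 9→4.
So the longest increasing subsequence has length 5, e.g. 1, 8, 12, 15, 18.

5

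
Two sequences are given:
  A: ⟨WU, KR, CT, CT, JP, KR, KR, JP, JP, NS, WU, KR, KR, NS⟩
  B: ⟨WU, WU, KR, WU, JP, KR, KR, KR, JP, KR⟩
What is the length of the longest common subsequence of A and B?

7

Backtracking the LCS table gives one alignment: WU (A1,B2) → KR (A2,B3) → JP (A5,B5) → KR (A6,B7) → KR (A7,B8) → JP (A9,B9) → KR (A13,B10).
So the longest common subsequence has length 7.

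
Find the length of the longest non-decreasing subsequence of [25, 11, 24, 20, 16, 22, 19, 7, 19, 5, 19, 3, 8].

Let dp[i] be the longest non-decreasing subsequence ending at position i. Then dp = [1, 1, 2, 2, 2, 3, 3, 1, 4, 1, 5, 1, 2].
The maximum is 5; one witness is 11, 16, 19, 19, 19 at positions 2,5,7,9,11.

5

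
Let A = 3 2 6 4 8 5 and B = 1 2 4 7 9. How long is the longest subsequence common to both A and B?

2

Backtracking the LCS table gives one alignment: 2 (A2,B2) → 4 (A4,B3).
So the longest common subsequence has length 2.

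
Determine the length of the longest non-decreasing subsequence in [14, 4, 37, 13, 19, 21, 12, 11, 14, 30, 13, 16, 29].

5

One longest non-decreasing subsequence is 4, 13, 19, 21, 30 (positions 2,4,5,6,10), of length 5; no longer one exists.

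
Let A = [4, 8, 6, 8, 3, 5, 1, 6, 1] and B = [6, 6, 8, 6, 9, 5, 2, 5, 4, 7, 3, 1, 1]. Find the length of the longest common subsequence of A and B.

Backtracking the LCS table gives one alignment: 8 (A2,B3) → 6 (A3,B4) → 3 (A5,B11) → 1 (A7,B12) → 1 (A9,B13).
So the longest common subsequence has length 5.

5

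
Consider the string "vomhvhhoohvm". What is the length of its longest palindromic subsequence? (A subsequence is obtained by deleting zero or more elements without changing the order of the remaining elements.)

8

One longest palindromic subsequence is mvhoohvm (positions 3,5,6,8,9,10,11,12); it reads the same forward and backward, and the interval DP gives dp[1][12] = 8.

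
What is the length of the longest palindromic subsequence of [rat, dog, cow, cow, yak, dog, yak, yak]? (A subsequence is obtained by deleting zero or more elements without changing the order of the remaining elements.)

One longest palindromic subsequence is dog cow cow dog (positions 2,3,4,6); it reads the same forward and backward, and the interval DP gives dp[1][8] = 4.

4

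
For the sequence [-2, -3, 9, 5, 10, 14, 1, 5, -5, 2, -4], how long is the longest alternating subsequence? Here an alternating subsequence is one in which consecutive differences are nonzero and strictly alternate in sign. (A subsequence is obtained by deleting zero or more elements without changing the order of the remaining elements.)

10

A longest alternating subsequence is -2, -3, 9, 5, 10, 1, 5, -5, 2, -4 (positions 1,2,3,4,5,7,8,9,10,11); its 9 consecutive differences strictly alternate in sign, and length 10 is optimal.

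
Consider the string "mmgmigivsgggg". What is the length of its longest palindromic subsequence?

6

One longest palindromic subsequence is gggggg (positions 3,6,10,11,12,13); it reads the same forward and backward, and the interval DP gives dp[1][13] = 6.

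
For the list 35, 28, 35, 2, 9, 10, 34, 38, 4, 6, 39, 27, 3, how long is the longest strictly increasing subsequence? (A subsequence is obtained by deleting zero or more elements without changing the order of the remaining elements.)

6

One longest increasing subsequence is 2, 9, 10, 34, 38, 39 (positions 4,5,6,7,8,11), of length 6; no longer one exists.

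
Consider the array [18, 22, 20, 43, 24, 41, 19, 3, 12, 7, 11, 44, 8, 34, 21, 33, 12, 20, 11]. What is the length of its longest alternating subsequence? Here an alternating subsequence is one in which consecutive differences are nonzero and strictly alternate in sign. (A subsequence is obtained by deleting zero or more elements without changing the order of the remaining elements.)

17

Track the best alternating length ending on an up-step vs a down-step at each position: up/down = 1/1, 2/1, 2/3, 4/1, 4/5, 6/5, 2/7, 1/7, 8/7, 8/9, 10/9, 10/1, 10/11, 12/11, 12/13, 14/13, 12/15, 16/15, 12/17.
The maximum over both is 17; one such subsequence is 18, 22, 20, 43, 24, 41, 3, 12, 7, 11, 8, 34, 21, 33, 12, 20, 11.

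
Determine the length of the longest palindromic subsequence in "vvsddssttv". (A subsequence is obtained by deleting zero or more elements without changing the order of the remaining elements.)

One longest palindromic subsequence is vsddsv (positions 1,3,4,5,7,10); it reads the same forward and backward, and the interval DP gives dp[1][10] = 6.

6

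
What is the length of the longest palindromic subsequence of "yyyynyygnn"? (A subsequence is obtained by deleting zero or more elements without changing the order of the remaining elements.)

Using dp[i][j] = 2 + dp[i+1][j−1] if the ends match, else max(dp[i+1][j], dp[i][j−1]):
dp[1][10] = 6. A witness is yyyyyy at positions 1,2,3,4,6,7.

6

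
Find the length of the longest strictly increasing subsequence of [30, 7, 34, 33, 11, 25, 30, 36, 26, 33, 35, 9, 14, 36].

Let dp[i] be the longest increasing subsequence ending at position i. Then dp = [1, 1, 2, 2, 2, 3, 4, 5, 4, 5, 6, 2, 3, 7].
The maximum is 7; one witness is 7, 11, 25, 30, 33, 35, 36 at positions 2,5,6,7,10,11,14.

7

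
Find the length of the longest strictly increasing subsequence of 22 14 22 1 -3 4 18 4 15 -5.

3

Let dp[i] be the longest increasing subsequence ending at position i. Then dp = [1, 1, 2, 1, 1, 2, 3, 2, 3, 1].
The maximum is 3; one witness is 1, 4, 18 at positions 4,6,7.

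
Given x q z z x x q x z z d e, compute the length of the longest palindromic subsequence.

7

One longest palindromic subsequence is zzxqxzz (positions 3,4,5,7,8,9,10); it reads the same forward and backward, and the interval DP gives dp[1][12] = 7.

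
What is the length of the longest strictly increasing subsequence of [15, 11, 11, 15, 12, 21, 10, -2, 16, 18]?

One longest increasing subsequence is 11, 15, 16, 18 (positions 2,4,9,10), of length 4; no longer one exists.

4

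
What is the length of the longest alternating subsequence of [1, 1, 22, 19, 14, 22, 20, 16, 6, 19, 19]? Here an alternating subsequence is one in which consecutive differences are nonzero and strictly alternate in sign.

6

Track the best alternating length ending on an up-step vs a down-step at each position: up/down = 1/1, 1/1, 2/1, 2/3, 2/3, 4/1, 4/5, 4/5, 2/5, 6/5, 6/5.
The maximum over both is 6; one such subsequence is 1, 22, 19, 22, 16, 19.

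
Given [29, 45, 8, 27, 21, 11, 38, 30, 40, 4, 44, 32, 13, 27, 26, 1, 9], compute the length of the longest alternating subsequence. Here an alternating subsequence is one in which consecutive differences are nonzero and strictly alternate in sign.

14

Track the best alternating length ending on an up-step vs a down-step at each position: up/down = 1/1, 2/1, 1/3, 4/3, 4/5, 4/5, 6/3, 6/7, 8/3, 1/9, 10/3, 10/11, 10/11, 12/11, 12/13, 1/13, 14/13.
The maximum over both is 14; one such subsequence is 29, 45, 8, 27, 21, 38, 30, 40, 4, 44, 13, 27, 1, 9.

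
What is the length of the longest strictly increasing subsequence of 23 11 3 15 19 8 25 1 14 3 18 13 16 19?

Let dp[i] be the longest increasing subsequence ending at position i. Then dp = [1, 1, 1, 2, 3, 2, 4, 1, 3, 2, 4, 3, 4, 5].
The maximum is 5; one witness is 3, 8, 14, 18, 19 at positions 3,6,9,11,14.

5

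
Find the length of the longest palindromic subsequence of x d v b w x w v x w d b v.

One longest palindromic subsequence is vbwxvxwbv (positions 3,4,5,6,8,9,10,12,13); it reads the same forward and backward, and the interval DP gives dp[1][13] = 9.

9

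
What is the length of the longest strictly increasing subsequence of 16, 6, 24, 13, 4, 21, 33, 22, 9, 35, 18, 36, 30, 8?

Scanning left to right, the best length ending at each element is: 16→1, 6→1, 24→2, 13→2, 4→1, 21→3, 33→4, 22→4, 9→2, 35→5, 18→3, 36→6, 30→5, 8→2.
So the longest increasing subsequence has length 6, e.g. 6, 13, 21, 33, 35, 36.

6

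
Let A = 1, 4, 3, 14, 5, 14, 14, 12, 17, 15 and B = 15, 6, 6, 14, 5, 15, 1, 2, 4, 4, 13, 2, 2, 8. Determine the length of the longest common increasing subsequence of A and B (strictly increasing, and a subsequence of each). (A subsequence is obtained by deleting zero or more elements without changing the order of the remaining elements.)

2

A longest common strictly increasing subsequence is 14, 15 (length 2); it appears in order in both A and B, and no longer such subsequence exists.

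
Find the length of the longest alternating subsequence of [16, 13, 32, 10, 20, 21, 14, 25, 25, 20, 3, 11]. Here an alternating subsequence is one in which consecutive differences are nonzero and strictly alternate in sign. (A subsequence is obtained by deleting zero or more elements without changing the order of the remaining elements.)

9

A longest alternating subsequence is 16, 13, 32, 10, 20, 14, 25, 3, 11 (positions 1,2,3,4,5,7,8,11,12); its 8 consecutive differences strictly alternate in sign, and length 9 is optimal.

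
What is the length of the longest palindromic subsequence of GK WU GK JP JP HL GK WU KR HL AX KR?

One longest palindromic subsequence is WU GK JP JP GK WU (positions 2,3,4,5,7,8); it reads the same forward and backward, and the interval DP gives dp[1][12] = 6.

6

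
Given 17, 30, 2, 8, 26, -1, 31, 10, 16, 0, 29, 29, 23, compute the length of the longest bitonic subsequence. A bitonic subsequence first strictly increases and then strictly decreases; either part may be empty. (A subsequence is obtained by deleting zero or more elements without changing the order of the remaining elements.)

One longest bitonic subsequence is 2, 8, 26, 31, 29, 23 (positions 3,4,5,7,12,13): it rises to 31 then falls. Length 6 is optimal.

6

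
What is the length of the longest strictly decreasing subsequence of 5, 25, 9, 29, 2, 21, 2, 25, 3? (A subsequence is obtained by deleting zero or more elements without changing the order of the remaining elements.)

One longest decreasing subsequence is 25, 9, 2 (positions 2,3,5), of length 3; no longer one exists.

3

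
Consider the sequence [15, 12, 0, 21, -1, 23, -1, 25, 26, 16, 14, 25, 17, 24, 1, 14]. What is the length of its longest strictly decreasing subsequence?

Scanning left to right, the best length ending at each element is: 15→1, 12→2, 0→3, 21→1, -1→4, 23→1, -1→4, 25→1, 26→1, 16→2, 14→3, 25→2, 17→3, 24→3, 1→4, 14→4.
So the longest decreasing subsequence has length 4, e.g. 15, 12, 0, -1.

4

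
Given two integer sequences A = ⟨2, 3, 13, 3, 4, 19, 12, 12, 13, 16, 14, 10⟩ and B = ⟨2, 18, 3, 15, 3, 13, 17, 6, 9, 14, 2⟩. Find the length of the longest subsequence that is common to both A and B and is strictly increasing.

A longest common strictly increasing subsequence is 2, 3, 13, 14 (length 4); it appears in order in both A and B, and no longer such subsequence exists.

4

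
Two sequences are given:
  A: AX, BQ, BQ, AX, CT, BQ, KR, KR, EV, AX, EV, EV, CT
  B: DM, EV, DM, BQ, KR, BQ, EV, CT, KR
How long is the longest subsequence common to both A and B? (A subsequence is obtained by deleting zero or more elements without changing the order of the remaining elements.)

Backtracking the LCS table gives one alignment: BQ (A2,B4) → BQ (A3,B6) → CT (A5,B8) → KR (A8,B9).
So the longest common subsequence has length 4.

4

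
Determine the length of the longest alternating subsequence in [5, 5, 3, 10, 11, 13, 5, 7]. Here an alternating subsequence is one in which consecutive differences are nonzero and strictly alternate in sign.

5

Track the best alternating length ending on an up-step vs a down-step at each position: up/down = 1/1, 1/1, 1/2, 3/1, 3/1, 3/1, 3/4, 5/4.
The maximum over both is 5; one such subsequence is 5, 3, 10, 5, 7.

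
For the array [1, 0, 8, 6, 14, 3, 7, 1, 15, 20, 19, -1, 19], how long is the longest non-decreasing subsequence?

Scanning left to right, the best length ending at each element is: 1→1, 0→1, 8→2, 6→2, 14→3, 3→2, 7→3, 1→2, 15→4, 20→5, 19→5, -1→1, 19→6.
So the longest non-decreasing subsequence has length 6, e.g. 1, 8, 14, 15, 19, 19.

6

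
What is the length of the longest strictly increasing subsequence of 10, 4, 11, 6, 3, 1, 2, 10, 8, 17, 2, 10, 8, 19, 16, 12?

One longest increasing subsequence is 4, 6, 10, 17, 19 (positions 2,4,8,10,14), of length 5; no longer one exists.

5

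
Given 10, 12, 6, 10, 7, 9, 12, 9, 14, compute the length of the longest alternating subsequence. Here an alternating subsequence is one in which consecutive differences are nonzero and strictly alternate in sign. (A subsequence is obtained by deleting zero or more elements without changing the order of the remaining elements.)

A longest alternating subsequence is 10, 12, 6, 10, 7, 12, 9, 14 (positions 1,2,3,4,5,7,8,9); its 7 consecutive differences strictly alternate in sign, and length 8 is optimal.

8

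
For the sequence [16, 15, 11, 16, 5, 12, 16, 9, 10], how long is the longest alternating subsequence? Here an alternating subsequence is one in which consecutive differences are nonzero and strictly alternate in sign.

7

Track the best alternating length ending on an up-step vs a down-step at each position: up/down = 1/1, 1/2, 1/2, 3/1, 1/4, 5/4, 5/1, 5/6, 7/6.
The maximum over both is 7; one such subsequence is 16, 15, 16, 5, 12, 9, 10.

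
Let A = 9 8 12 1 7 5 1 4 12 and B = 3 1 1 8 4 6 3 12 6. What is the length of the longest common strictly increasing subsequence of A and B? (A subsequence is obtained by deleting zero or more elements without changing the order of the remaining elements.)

For each value that appears in both, track the longest common increasing run ending there.
The best achievable length is 3; one witness is 1, 4, 12 (A-positions 4,8,9, B-positions 2,5,8).

3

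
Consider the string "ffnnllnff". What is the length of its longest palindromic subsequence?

8

One longest palindromic subsequence is ffnllnff (positions 1,2,3,5,6,7,8,9); it reads the same forward and backward, and the interval DP gives dp[1][9] = 8.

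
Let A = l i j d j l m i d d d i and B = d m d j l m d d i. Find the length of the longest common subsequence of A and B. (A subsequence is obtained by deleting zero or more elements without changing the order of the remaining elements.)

7

A longest common subsequence is djlmddi (length 7); the LCS DP confirms no longer common subsequence exists.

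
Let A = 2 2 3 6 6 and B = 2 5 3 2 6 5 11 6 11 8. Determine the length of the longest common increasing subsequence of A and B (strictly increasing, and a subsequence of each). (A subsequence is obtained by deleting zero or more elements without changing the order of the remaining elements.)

For each value that appears in both, track the longest common increasing run ending there.
The best achievable length is 3; one witness is 2, 3, 6 (A-positions 1,3,4, B-positions 1,3,5).

3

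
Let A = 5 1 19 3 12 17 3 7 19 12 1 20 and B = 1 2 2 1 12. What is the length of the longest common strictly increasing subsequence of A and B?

2

For each value that appears in both, track the longest common increasing run ending there.
The best achievable length is 2; one witness is 1, 12 (A-positions 2,5, B-positions 1,5).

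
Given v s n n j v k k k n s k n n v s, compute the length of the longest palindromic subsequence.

10

One longest palindromic subsequence is snnkkkknns (positions 2,3,4,7,8,9,12,13,14,16); it reads the same forward and backward, and the interval DP gives dp[1][16] = 10.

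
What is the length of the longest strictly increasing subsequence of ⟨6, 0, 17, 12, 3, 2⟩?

Let dp[i] be the longest increasing subsequence ending at position i. Then dp = [1, 1, 2, 2, 2, 2].
The maximum is 2; one witness is 6, 17 at positions 1,3.

2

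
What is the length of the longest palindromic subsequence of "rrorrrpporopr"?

One longest palindromic subsequence is rrorrrorr (positions 1,2,3,4,5,6,9,10,13); it reads the same forward and backward, and the interval DP gives dp[1][13] = 9.

9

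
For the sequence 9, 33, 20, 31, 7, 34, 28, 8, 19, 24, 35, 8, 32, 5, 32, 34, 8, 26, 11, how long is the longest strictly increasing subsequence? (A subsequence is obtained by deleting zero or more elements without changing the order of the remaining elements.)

One longest increasing subsequence is 7, 8, 19, 24, 32, 34 (positions 5,8,9,10,13,16), of length 6; no longer one exists.

6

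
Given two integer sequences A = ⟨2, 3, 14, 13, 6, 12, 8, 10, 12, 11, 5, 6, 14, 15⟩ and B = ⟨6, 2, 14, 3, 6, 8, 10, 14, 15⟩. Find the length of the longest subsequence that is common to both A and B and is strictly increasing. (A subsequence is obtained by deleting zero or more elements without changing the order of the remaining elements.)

A longest common strictly increasing subsequence is 2, 3, 6, 8, 10, 14, 15 (length 7); it appears in order in both A and B, and no longer such subsequence exists.

7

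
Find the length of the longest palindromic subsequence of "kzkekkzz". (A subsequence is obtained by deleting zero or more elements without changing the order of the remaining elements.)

One longest palindromic subsequence is zkkkz (positions 2,3,5,6,8); it reads the same forward and backward, and the interval DP gives dp[1][8] = 5.

5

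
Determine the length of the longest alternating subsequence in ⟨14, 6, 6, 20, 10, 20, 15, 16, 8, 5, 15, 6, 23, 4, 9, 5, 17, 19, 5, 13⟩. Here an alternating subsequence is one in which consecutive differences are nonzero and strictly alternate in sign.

17

A longest alternating subsequence is 14, 6, 20, 10, 20, 15, 16, 8, 15, 6, 23, 4, 9, 5, 17, 5, 13 (positions 1,2,4,5,6,7,8,9,11,12,13,14,15,16,17,19,20); its 16 consecutive differences strictly alternate in sign, and length 17 is optimal.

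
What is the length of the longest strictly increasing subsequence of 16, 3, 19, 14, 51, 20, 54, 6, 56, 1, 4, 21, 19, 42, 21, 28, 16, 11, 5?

Let dp[i] be the longest increasing subsequence ending at position i. Then dp = [1, 1, 2, 2, 3, 3, 4, 2, 5, 1, 2, 4, 3, 5, 4, 5, 3, 3, 3].
The maximum is 5; one witness is 16, 19, 51, 54, 56 at positions 1,3,5,7,9.

5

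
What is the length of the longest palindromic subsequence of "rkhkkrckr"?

6

One longest palindromic subsequence is rkkkkr (positions 1,2,4,5,8,9); it reads the same forward and backward, and the interval DP gives dp[1][9] = 6.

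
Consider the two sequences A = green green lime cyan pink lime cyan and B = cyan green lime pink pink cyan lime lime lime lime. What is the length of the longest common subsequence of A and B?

Backtracking the LCS table gives one alignment: green (A2,B2) → lime (A3,B3) → cyan (A4,B6) → lime (A6,B10).
So the longest common subsequence has length 4.

4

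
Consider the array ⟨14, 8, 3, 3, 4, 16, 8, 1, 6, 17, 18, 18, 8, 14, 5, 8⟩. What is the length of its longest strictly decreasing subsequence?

One longest decreasing subsequence is 14, 8, 3, 1 (positions 1,2,3,8), of length 4; no longer one exists.

4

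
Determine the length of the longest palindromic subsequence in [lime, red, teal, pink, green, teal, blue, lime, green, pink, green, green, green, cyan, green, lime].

8

One longest palindromic subsequence is lime green green green green green green lime (positions 1,5,9,11,12,13,15,16); it reads the same forward and backward, and the interval DP gives dp[1][16] = 8.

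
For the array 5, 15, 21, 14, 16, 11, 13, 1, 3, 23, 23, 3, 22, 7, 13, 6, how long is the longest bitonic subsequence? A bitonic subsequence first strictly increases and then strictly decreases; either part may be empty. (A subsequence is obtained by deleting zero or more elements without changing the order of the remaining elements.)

Let inc[i] be the LIS ending at i and dec[i] the longest strictly decreasing subsequence starting at i. inc = [1, 2, 3, 2, 3, 2, 3, 1, 2, 4, 4, 2, 4, 3, 4, 3], dec = [2, 5, 5, 4, 4, 3, 3, 1, 1, 4, 4, 1, 3, 2, 2, 1].
max_i inc[i]+dec[i]−1 = 7, with one witness 5, 15, 21, 16, 13, 7, 6.

7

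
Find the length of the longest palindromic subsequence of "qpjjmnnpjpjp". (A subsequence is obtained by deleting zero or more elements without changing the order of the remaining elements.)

8

One longest palindromic subsequence is pjjnnjjp (positions 2,3,4,6,7,9,11,12); it reads the same forward and backward, and the interval DP gives dp[1][12] = 8.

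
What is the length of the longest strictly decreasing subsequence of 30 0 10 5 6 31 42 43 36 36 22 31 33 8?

One longest decreasing subsequence is 42, 36, 22, 8 (positions 7,9,11,14), of length 4; no longer one exists.

4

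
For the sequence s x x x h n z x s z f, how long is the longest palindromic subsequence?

6

One longest palindromic subsequence is sxxxxs (positions 1,2,3,4,8,9); it reads the same forward and backward, and the interval DP gives dp[1][11] = 6.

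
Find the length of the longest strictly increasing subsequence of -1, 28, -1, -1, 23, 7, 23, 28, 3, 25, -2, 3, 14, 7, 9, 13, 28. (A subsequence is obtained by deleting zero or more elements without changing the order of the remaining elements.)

One longest increasing subsequence is -1, 3, 7, 9, 13, 28 (positions 1,9,14,15,16,17), of length 6; no longer one exists.

6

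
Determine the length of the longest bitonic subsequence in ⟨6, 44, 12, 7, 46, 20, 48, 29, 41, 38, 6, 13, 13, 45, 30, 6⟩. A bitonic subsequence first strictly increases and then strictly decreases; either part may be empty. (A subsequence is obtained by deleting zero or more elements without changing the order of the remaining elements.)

8

One longest bitonic subsequence is 6, 44, 46, 48, 41, 38, 30, 6 (positions 1,2,5,7,9,10,15,16): it rises to 48 then falls. Length 8 is optimal.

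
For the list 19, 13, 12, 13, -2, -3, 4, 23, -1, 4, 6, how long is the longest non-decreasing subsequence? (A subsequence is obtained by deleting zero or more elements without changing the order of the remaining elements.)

One longest non-decreasing subsequence is -2, 4, 4, 6 (positions 5,7,10,11), of length 4; no longer one exists.

4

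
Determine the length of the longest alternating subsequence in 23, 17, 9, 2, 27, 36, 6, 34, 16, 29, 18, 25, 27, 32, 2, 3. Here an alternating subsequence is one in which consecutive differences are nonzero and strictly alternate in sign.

Track the best alternating length ending on an up-step vs a down-step at each position: up/down = 1/1, 1/2, 1/2, 1/2, 3/1, 3/1, 3/4, 5/4, 5/6, 7/6, 7/8, 9/8, 9/8, 9/6, 1/10, 11/10.
The maximum over both is 11; one such subsequence is 23, 17, 27, 6, 34, 16, 29, 18, 25, 2, 3.

11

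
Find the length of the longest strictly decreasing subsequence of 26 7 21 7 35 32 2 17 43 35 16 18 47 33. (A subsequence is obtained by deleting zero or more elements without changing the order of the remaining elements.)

Let dp[i] be the longest decreasing subsequence ending at position i. Then dp = [1, 2, 2, 3, 1, 2, 4, 3, 1, 2, 4, 3, 1, 3].
The maximum is 4; one witness is 26, 21, 7, 2 at positions 1,3,4,7.

4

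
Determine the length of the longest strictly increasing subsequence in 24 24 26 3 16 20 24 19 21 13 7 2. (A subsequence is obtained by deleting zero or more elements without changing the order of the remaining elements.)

Let dp[i] be the longest increasing subsequence ending at position i. Then dp = [1, 1, 2, 1, 2, 3, 4, 3, 4, 2, 2, 1].
The maximum is 4; one witness is 3, 16, 20, 24 at positions 4,5,6,7.

4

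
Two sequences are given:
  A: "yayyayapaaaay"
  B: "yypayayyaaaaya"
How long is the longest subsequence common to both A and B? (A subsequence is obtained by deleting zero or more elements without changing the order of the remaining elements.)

10

A longest common subsequence is yayyyaaaaa (length 10); the LCS DP confirms no longer common subsequence exists.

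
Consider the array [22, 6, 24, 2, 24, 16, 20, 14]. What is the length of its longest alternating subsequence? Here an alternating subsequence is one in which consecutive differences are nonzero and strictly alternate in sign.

A longest alternating subsequence is 22, 6, 24, 2, 24, 16, 20, 14 (positions 1,2,3,4,5,6,7,8); its 7 consecutive differences strictly alternate in sign, and length 8 is optimal.

8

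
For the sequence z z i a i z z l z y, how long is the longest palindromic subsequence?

7

One longest palindromic subsequence is zziaizz (positions 1,2,3,4,5,7,9); it reads the same forward and backward, and the interval DP gives dp[1][10] = 7.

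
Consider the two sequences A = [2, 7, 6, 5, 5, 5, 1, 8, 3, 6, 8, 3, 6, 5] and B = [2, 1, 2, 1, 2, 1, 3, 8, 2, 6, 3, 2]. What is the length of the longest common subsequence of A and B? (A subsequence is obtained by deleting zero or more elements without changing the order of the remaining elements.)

Backtracking the LCS table gives one alignment: 2 (A1,B5) → 1 (A7,B6) → 8 (A8,B8) → 6 (A10,B10) → 3 (A12,B11).
So the longest common subsequence has length 5.

5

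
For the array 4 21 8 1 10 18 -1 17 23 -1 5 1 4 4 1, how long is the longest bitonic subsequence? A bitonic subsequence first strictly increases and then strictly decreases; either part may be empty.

8

Let inc[i] be the LIS ending at i and dec[i] the longest strictly decreasing subsequence starting at i. inc = [1, 2, 2, 1, 3, 4, 1, 4, 5, 1, 2, 2, 3, 3, 2], dec = [3, 6, 4, 2, 4, 5, 1, 4, 4, 1, 3, 1, 2, 2, 1].
max_i inc[i]+dec[i]−1 = 8, with one witness 4, 8, 10, 18, 17, 5, 4, 1.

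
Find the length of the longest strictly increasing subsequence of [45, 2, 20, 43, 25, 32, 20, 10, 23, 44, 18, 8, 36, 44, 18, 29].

6

One longest increasing subsequence is 2, 20, 25, 32, 36, 44 (positions 2,3,5,6,13,14), of length 6; no longer one exists.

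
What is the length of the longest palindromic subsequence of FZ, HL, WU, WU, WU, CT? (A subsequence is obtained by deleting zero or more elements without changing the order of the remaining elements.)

Using dp[i][j] = 2 + dp[i+1][j−1] if the ends match, else max(dp[i+1][j], dp[i][j−1]):
dp[1][6] = 3. A witness is WU WU WU at positions 3,4,5.

3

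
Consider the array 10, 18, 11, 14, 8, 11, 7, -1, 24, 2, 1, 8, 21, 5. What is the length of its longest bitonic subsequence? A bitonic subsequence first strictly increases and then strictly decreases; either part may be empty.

Let inc[i] be the LIS ending at i and dec[i] the longest strictly decreasing subsequence starting at i. inc = [1, 2, 2, 3, 1, 2, 1, 1, 4, 2, 2, 3, 4, 3], dec = [5, 6, 5, 5, 4, 4, 3, 1, 3, 2, 1, 2, 2, 1].
max_i inc[i]+dec[i]−1 = 7, with one witness 10, 18, 14, 11, 7, 2, 1.

7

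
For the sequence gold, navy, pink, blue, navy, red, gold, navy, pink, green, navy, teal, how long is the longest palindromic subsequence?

One longest palindromic subsequence is navy pink navy gold navy pink navy (positions 2,3,5,7,8,9,11); it reads the same forward and backward, and the interval DP gives dp[1][12] = 7.

7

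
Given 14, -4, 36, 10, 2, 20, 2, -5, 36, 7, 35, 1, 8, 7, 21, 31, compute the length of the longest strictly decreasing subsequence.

4

One longest decreasing subsequence is 14, 10, 2, -5 (positions 1,4,5,8), of length 4; no longer one exists.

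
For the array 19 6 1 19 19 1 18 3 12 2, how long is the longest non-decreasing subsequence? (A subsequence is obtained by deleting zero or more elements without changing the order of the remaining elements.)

4

Let dp[i] be the longest non-decreasing subsequence ending at position i. Then dp = [1, 1, 1, 2, 3, 2, 3, 3, 4, 3].
The maximum is 4; one witness is 1, 1, 3, 12 at positions 3,6,8,9.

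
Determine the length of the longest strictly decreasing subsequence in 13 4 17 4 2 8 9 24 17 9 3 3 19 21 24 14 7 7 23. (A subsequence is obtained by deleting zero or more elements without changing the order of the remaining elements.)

4

Let dp[i] be the longest decreasing subsequence ending at position i. Then dp = [1, 2, 1, 2, 3, 2, 2, 1, 2, 3, 4, 4, 2, 2, 1, 3, 4, 4, 2].
The maximum is 4; one witness is 24, 17, 9, 3 at positions 8,9,10,11.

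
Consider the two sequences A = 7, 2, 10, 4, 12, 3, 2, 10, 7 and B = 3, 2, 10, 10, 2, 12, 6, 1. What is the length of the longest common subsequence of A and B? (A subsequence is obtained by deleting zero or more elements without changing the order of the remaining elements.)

3

Backtracking the LCS table gives one alignment: 2 (A2,B2) → 10 (A3,B4) → 12 (A5,B6).
So the longest common subsequence has length 3.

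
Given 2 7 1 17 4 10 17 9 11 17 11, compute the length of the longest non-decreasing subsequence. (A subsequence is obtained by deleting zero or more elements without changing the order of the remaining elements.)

5

One longest non-decreasing subsequence is 2, 7, 17, 17, 17 (positions 1,2,4,7,10), of length 5; no longer one exists.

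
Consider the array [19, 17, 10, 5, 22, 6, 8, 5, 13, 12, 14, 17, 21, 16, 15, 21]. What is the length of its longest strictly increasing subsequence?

One longest increasing subsequence is 5, 6, 8, 13, 14, 17, 21 (positions 4,6,7,9,11,12,13), of length 7; no longer one exists.

7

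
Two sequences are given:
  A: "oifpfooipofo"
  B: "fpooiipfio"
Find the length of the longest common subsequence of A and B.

Backtracking the LCS table gives one alignment: f (A3,B1) → p (A4,B2) → o (A6,B3) → o (A7,B4) → i (A8,B6) → p (A9,B7) → f (A11,B8) → o (A12,B10).
So the longest common subsequence has length 8.

8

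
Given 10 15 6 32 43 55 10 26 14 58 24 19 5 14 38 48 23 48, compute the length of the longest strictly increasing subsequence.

One longest increasing subsequence is 10, 15, 32, 43, 55, 58 (positions 1,2,4,5,6,10), of length 6; no longer one exists.

6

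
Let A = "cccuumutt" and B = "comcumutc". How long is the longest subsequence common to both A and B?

6

Backtracking the LCS table gives one alignment: c (A1,B1) → c (A3,B4) → u (A5,B5) → m (A6,B6) → u (A7,B7) → t (A8,B8).
So the longest common subsequence has length 6.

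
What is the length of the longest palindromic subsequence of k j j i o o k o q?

4

One longest palindromic subsequence is kook (positions 1,5,6,7); it reads the same forward and backward, and the interval DP gives dp[1][9] = 4.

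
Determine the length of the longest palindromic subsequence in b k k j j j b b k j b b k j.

One longest palindromic subsequence is jbbjbbj (positions 4,7,8,10,11,12,14); it reads the same forward and backward, and the interval DP gives dp[1][14] = 7.

7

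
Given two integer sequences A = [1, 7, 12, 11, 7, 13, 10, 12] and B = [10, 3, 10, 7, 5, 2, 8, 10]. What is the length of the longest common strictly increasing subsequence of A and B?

2

For each value that appears in both, track the longest common increasing run ending there.
The best achievable length is 2; one witness is 7, 10 (A-positions 2,7, B-positions 4,8).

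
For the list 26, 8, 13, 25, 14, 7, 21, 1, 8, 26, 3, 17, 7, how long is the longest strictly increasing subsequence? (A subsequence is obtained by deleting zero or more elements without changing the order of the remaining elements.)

Let dp[i] be the longest increasing subsequence ending at position i. Then dp = [1, 1, 2, 3, 3, 1, 4, 1, 2, 5, 2, 4, 3].
The maximum is 5; one witness is 8, 13, 14, 21, 26 at positions 2,3,5,7,10.

5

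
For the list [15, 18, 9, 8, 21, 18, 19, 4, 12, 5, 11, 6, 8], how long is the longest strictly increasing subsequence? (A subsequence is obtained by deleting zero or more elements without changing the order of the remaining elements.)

Let dp[i] be the longest increasing subsequence ending at position i. Then dp = [1, 2, 1, 1, 3, 2, 3, 1, 2, 2, 3, 3, 4].
The maximum is 4; one witness is 4, 5, 6, 8 at positions 8,10,12,13.

4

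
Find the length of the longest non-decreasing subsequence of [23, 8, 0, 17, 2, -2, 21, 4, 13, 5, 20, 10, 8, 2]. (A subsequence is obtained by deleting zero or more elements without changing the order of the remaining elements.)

5

Scanning left to right, the best length ending at each element is: 23→1, 8→1, 0→1, 17→2, 2→2, -2→1, 21→3, 4→3, 13→4, 5→4, 20→5, 10→5, 8→5, 2→3.
So the longest non-decreasing subsequence has length 5, e.g. 0, 2, 4, 13, 20.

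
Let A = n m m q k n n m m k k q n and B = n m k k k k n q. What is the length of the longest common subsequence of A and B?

Backtracking the LCS table gives one alignment: n (A1,B1) → m (A2,B2) → k (A5,B4) → k (A10,B5) → k (A11,B6) → q (A12,B8).
So the longest common subsequence has length 6.

6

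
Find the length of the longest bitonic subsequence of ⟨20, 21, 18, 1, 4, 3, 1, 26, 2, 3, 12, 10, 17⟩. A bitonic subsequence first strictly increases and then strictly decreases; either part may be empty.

Let inc[i] be the LIS ending at i and dec[i] the longest strictly decreasing subsequence starting at i. inc = [1, 2, 1, 1, 2, 2, 1, 3, 2, 3, 4, 4, 5], dec = [5, 5, 4, 1, 3, 2, 1, 3, 1, 1, 2, 1, 1].
max_i inc[i]+dec[i]−1 = 6, with one witness 20, 21, 18, 4, 3, 2.

6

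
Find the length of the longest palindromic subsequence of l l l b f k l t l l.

7

One longest palindromic subsequence is lllklll (positions 1,2,3,6,7,9,10); it reads the same forward and backward, and the interval DP gives dp[1][10] = 7.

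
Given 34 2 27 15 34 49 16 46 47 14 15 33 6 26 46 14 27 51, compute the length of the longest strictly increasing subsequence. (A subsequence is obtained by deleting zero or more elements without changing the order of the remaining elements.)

Scanning left to right, the best length ending at each element is: 34→1, 2→1, 27→2, 15→2, 34→3, 49→4, 16→3, 46→4, 47→5, 14→2, 15→3, 33→4, 6→2, 26→4, 46→5, 14→3, 27→5, 51→6.
So the longest increasing subsequence has length 6, e.g. 2, 27, 34, 46, 47, 51.

6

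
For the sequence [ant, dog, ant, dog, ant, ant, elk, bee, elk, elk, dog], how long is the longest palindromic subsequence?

Using dp[i][j] = 2 + dp[i+1][j−1] if the ends match, else max(dp[i+1][j], dp[i][j−1]):
dp[1][11] = 5. A witness is dog elk elk elk dog at positions 2,7,9,10,11.

5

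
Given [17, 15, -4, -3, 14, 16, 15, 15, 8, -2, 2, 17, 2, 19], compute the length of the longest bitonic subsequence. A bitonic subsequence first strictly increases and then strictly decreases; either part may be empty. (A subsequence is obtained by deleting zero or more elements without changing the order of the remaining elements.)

One longest bitonic subsequence is -4, -3, 14, 16, 15, 8, 2 (positions 3,4,5,6,8,9,13): it rises to 16 then falls. Length 7 is optimal.

7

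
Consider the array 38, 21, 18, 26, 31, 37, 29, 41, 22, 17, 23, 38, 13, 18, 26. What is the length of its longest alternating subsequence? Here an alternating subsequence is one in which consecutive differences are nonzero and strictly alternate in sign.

9

Track the best alternating length ending on an up-step vs a down-step at each position: up/down = 1/1, 1/2, 1/2, 3/2, 3/2, 3/2, 3/4, 5/1, 3/6, 1/6, 7/6, 7/6, 1/8, 9/8, 9/8.
The maximum over both is 9; one such subsequence is 38, 21, 31, 29, 41, 22, 23, 13, 18.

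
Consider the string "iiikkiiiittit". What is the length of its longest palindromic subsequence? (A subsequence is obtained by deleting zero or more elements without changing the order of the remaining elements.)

Using dp[i][j] = 2 + dp[i+1][j−1] if the ends match, else max(dp[i+1][j], dp[i][j−1]):
dp[1][13] = 8. A witness is iiiiiiii at positions 1,2,3,6,7,8,9,12.

8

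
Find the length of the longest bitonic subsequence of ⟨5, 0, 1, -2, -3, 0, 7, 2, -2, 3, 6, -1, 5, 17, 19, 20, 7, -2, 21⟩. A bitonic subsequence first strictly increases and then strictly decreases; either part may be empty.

Let inc[i] be the LIS ending at i and dec[i] the longest strictly decreasing subsequence starting at i. inc = [1, 1, 2, 1, 1, 2, 3, 3, 2, 4, 5, 3, 5, 6, 7, 8, 6, 2, 9], dec = [5, 3, 4, 2, 1, 3, 4, 3, 1, 3, 3, 2, 2, 3, 3, 3, 2, 1, 1].
max_i inc[i]+dec[i]−1 = 10, with one witness 0, 1, 2, 3, 6, 17, 19, 20, 7, -2.

10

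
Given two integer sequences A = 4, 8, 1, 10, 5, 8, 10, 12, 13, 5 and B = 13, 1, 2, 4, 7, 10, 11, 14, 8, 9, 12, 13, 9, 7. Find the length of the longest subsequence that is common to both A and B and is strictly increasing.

For each value that appears in both, track the longest common increasing run ending there.
The best achievable length is 4; one witness is 1, 10, 12, 13 (A-positions 3,4,8,9, B-positions 2,6,11,12).

4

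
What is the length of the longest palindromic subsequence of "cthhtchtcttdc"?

One longest palindromic subsequence is cttctcttc (positions 1,2,5,6,8,9,10,11,13); it reads the same forward and backward, and the interval DP gives dp[1][13] = 9.

9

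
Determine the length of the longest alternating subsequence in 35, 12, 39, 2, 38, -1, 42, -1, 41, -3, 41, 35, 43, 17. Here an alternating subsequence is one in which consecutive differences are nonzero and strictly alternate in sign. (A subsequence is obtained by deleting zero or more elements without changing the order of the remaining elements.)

14

A longest alternating subsequence is 35, 12, 39, 2, 38, -1, 42, -1, 41, -3, 41, 35, 43, 17 (positions 1,2,3,4,5,6,7,8,9,10,11,12,13,14); its 13 consecutive differences strictly alternate in sign, and length 14 is optimal.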